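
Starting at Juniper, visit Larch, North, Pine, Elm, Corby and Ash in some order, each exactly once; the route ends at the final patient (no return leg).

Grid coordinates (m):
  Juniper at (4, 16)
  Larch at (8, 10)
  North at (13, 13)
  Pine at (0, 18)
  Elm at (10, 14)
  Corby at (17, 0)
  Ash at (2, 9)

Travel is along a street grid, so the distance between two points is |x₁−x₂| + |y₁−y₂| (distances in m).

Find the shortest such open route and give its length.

There are 6! = 720 possible orderings.
Juniper → Larch → North → Pine → Elm → Corby → Ash: 10+8+18+14+21+24 = 95
Juniper → Larch → North → Pine → Elm → Ash → Corby: 10+8+18+14+13+24 = 87
Juniper → Larch → North → Pine → Corby → Elm → Ash: 10+8+18+35+21+13 = 105
Juniper → Larch → North → Pine → Corby → Ash → Elm: 10+8+18+35+24+13 = 108
Juniper → Larch → North → Pine → Ash → Elm → Corby: 10+8+18+11+13+21 = 81
Juniper → Larch → North → Pine → Ash → Corby → Elm: 10+8+18+11+24+21 = 92
Juniper → Larch → North → Elm → Pine → Corby → Ash: 10+8+4+14+35+24 = 95
Juniper → Larch → North → Elm → Pine → Ash → Corby: 10+8+4+14+11+24 = 71
… (712 more)
Juniper → Pine → Ash → Larch → Elm → North → Corby: 6+11+7+6+4+17 = 51  ← best
The minimum is 51.
One shortest path: Juniper → Pine → Ash → Larch → Elm → North → Corby.

Minimum one-way distance = 51 m.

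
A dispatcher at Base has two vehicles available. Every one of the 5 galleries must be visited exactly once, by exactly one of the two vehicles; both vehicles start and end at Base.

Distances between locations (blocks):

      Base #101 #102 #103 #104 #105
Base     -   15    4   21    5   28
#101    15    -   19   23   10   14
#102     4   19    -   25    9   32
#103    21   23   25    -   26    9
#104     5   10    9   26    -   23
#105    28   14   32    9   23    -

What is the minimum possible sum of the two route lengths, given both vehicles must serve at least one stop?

67 blocks — the smallest possible combined total.

There are 2^4 − 1 = 15 ways to divide the 5 stops into two non-empty groups. For each, the best each vehicle can do is its own shortest tour through its group:
  {#101} + {#102, #103, #104, #105}: 30 + 66 = 96
  {#102} + {#101, #103, #104, #105}: 8 + 59 = 67
  {#101, #102} + {#103, #104, #105}: 38 + 58 = 96
  {#103} + {#101, #102, #104, #105}: 42 + 65 = 107
  {#101, #103} + {#102, #104, #105}: 59 + 64 = 123
  {#102, #103} + {#101, #104, #105}: 50 + 57 = 107
  … (15 splits in total)
Best: vehicle 1 Base → #102 → Base = 8; vehicle 2 Base → #103 → #105 → #101 → #104 → Base = 59; combined 67.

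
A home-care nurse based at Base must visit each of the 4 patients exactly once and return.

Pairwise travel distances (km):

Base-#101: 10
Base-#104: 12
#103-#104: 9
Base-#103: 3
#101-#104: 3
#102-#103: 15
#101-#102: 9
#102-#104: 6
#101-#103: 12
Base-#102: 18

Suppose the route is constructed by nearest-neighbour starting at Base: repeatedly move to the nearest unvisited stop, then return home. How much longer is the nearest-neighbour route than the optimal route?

The nearest-neighbour route is 5 km longer than optimal.

Base: #103=3, #101=10, #104=12, #102=18 ⇒ #103
#103: #104=9, #101=12, #102=15 ⇒ #104
#104: #101=3, #102=6 ⇒ #101
#101: #102=9 ⇒ #102
NN route Base → #103 → #104 → #101 → #102 → Base costs 42.
Optimal: Base → #101 → #102 → #104 → #103 → Base costs 37 (by enumerating all 12 distinct tours).
Excess = 42 − 37 = 5.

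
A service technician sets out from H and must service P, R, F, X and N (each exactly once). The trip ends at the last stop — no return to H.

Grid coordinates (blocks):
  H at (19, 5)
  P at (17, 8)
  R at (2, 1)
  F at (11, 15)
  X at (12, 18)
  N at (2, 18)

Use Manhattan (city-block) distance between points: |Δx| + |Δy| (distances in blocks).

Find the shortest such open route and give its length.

There are 5! = 120 possible orderings.
H→P→R→F→X→N: 5+22+23+4+10 = 64
H→P→R→F→N→X: 5+22+23+12+10 = 72
H→P→R→X→F→N: 5+22+27+4+12 = 70
H→P→R→X→N→F: 5+22+27+10+12 = 76
H→P→R→N→F→X: 5+22+17+12+4 = 60
H→P→R→N→X→F: 5+22+17+10+4 = 58
H→P→F→R→X→N: 5+13+23+27+10 = 78
H→P→F→R→N→X: 5+13+23+17+10 = 68
H→P→F→X→R→N: 5+13+4+27+17 = 66
H→P→F→X→N→R: 5+13+4+10+17 = 49
H→P→F→N→R→X: 5+13+12+17+27 = 74
H→P→F→N→X→R: 5+13+12+10+27 = 67
H→P→X→R→F→N: 5+15+27+23+12 = 82
H→P→X→R→N→F: 5+15+27+17+12 = 76
… (106 more)
The minimum is 49.
One shortest path: H → P → F → X → N → R.

Minimum one-way distance = 49 blocks.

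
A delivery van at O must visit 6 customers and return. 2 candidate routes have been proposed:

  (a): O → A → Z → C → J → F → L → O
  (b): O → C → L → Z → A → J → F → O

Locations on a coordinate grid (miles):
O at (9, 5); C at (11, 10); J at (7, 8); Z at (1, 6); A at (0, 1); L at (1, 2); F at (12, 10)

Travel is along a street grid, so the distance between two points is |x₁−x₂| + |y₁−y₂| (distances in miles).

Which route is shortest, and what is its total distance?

64 miles — (b) is the shortest.

(a): 13 + 6 + 14 + 6 + 7 + 19 + 11 = 76
(b): 7 + 18 + 4 + 6 + 14 + 7 + 8 = 64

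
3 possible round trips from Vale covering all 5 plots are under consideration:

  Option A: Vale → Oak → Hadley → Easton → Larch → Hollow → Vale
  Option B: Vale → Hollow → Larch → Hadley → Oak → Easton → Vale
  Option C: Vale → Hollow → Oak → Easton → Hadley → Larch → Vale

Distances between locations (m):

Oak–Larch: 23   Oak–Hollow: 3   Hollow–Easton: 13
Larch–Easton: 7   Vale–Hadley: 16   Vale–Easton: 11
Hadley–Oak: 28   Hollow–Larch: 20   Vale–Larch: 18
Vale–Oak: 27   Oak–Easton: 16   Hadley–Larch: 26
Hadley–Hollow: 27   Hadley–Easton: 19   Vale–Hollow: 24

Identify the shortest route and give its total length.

Shortest is Option C, total 106 m.

Option A: 27 + 28 + 19 + 7 + 20 + 24 = 125
Option B: 24 + 20 + 26 + 28 + 16 + 11 = 125
Option C: 24 + 3 + 16 + 19 + 26 + 18 = 106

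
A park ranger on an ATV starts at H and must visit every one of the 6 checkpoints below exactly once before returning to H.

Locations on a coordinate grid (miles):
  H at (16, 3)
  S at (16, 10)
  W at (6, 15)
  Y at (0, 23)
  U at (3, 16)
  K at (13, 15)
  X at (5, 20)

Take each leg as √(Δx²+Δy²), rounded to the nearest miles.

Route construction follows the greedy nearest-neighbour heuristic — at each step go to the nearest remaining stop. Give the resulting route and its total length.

Nearest-neighbour total = 59 miles; route H → S → K → W → U → X → Y → H.

H → [S:7 / K:12 / W:16 / U:18 / X:20 / Y:26] → S (7)
S → [K:6 / W:11 / U:14 / X:15 / Y:21] → K (6)
K → [W:7 / X:9 / U:10 / Y:15] → W (7)
W → [U:3 / X:5 / Y:10] → U (3)
U → [X:4 / Y:8] → X (4)
X → [Y:6] → Y (6)
Return Y→H: 26.
Total = 7 + 6 + 7 + 3 + 4 + 6 + 26 = 59.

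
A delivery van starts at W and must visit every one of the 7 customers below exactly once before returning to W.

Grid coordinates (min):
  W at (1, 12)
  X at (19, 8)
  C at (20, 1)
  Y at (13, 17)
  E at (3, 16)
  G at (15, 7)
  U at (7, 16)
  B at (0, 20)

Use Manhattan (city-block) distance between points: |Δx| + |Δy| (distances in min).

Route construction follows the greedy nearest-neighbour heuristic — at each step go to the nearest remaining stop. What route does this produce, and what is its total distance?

Total distance 90 min via the nearest-neighbour route W → E → U → Y → G → X → C → B → W.

W → [E:6 / B:9 / U:10 / Y:17 / G:19 / X:22 / C:30] → E (6)
E → [U:4 / B:7 / Y:11 / G:21 / X:24 / C:32] → U (4)
U → [Y:7 / B:11 / G:17 / X:20 / C:28] → Y (7)
Y → [G:12 / X:15 / B:16 / C:23] → G (12)
G → [X:5 / C:11 / B:28] → X (5)
X → [C:8 / B:31] → C (8)
C → [B:39] → B (39)
Return B→W: 9.
Total = 6 + 4 + 7 + 12 + 5 + 8 + 39 + 9 = 90.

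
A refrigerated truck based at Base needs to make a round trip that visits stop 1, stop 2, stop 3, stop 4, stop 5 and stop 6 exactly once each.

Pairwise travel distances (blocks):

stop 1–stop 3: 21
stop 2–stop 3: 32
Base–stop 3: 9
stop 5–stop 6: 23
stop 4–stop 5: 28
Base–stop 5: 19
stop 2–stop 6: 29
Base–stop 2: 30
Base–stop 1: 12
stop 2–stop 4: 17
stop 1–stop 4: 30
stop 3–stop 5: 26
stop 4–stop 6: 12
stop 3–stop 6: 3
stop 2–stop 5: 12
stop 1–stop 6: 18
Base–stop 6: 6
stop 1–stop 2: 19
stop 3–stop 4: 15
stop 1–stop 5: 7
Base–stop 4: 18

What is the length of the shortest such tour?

72 blocks — the shortest possible round trip.

Base→stop 1→stop 2→stop 3→stop 4→stop 5→stop 6→Base: 12+19+32+15+28+23+6 = 135
Base→stop 1→stop 2→stop 3→stop 4→stop 6→stop 5→Base: 12+19+32+15+12+23+19 = 132
Base→stop 1→stop 2→stop 3→stop 5→stop 4→stop 6→Base: 12+19+32+26+28+12+6 = 135
Base→stop 1→stop 2→stop 3→stop 5→stop 6→stop 4→Base: 12+19+32+26+23+12+18 = 142
Base→stop 1→stop 2→stop 3→stop 6→stop 4→stop 5→Base: 12+19+32+3+12+28+19 = 125
Base→stop 1→stop 2→stop 3→stop 6→stop 5→stop 4→Base: 12+19+32+3+23+28+18 = 135
Base→stop 1→stop 2→stop 4→stop 3→stop 5→stop 6→Base: 12+19+17+15+26+23+6 = 118
Base→stop 1→stop 2→stop 4→stop 3→stop 6→stop 5→Base: 12+19+17+15+3+23+19 = 108
… (352 more)
Base→stop 1→stop 5→stop 2→stop 4→stop 3→stop 6→Base: 12+7+12+17+15+3+6 = 72  ← best
The minimum is 72.
One optimal route: Base → stop 1 → stop 5 → stop 2 → stop 4 → stop 3 → stop 6 → Base (or its reverse).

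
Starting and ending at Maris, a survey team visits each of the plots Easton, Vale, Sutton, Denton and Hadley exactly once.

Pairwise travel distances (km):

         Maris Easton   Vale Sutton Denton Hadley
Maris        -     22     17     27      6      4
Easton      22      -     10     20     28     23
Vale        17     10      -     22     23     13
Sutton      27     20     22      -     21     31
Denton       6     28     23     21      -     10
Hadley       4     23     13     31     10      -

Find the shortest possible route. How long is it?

With 5 stops there are 5!/2 = 60 distinct round trips (a route and its reverse cost the same).
Maris-Easton-Vale-Sutton-Denton-Hadley-Maris: 22+10+22+21+10+4 = 89
Maris-Easton-Vale-Sutton-Hadley-Denton-Maris: 22+10+22+31+10+6 = 101
Maris-Easton-Vale-Denton-Sutton-Hadley-Maris: 22+10+23+21+31+4 = 111
Maris-Easton-Vale-Denton-Hadley-Sutton-Maris: 22+10+23+10+31+27 = 123
Maris-Easton-Vale-Hadley-Sutton-Denton-Maris: 22+10+13+31+21+6 = 103
Maris-Easton-Vale-Hadley-Denton-Sutton-Maris: 22+10+13+10+21+27 = 103
Maris-Easton-Sutton-Vale-Denton-Hadley-Maris: 22+20+22+23+10+4 = 101
Maris-Easton-Sutton-Vale-Hadley-Denton-Maris: 22+20+22+13+10+6 = 93
Maris-Easton-Sutton-Denton-Vale-Hadley-Maris: 22+20+21+23+13+4 = 103
Maris-Easton-Sutton-Denton-Hadley-Vale-Maris: 22+20+21+10+13+17 = 103
Maris-Easton-Sutton-Hadley-Vale-Denton-Maris: 22+20+31+13+23+6 = 115
Maris-Easton-Sutton-Hadley-Denton-Vale-Maris: 22+20+31+10+23+17 = 123
Maris-Easton-Denton-Vale-Sutton-Hadley-Maris: 22+28+23+22+31+4 = 130
Maris-Easton-Denton-Vale-Hadley-Sutton-Maris: 22+28+23+13+31+27 = 144
… (46 more)
Maris-Denton-Sutton-Easton-Vale-Hadley-Maris: 6+21+20+10+13+4 = 74  ← best
The minimum is 74.
One optimal route: Maris → Denton → Sutton → Easton → Vale → Hadley → Maris (or its reverse).

74 km — the shortest possible round trip.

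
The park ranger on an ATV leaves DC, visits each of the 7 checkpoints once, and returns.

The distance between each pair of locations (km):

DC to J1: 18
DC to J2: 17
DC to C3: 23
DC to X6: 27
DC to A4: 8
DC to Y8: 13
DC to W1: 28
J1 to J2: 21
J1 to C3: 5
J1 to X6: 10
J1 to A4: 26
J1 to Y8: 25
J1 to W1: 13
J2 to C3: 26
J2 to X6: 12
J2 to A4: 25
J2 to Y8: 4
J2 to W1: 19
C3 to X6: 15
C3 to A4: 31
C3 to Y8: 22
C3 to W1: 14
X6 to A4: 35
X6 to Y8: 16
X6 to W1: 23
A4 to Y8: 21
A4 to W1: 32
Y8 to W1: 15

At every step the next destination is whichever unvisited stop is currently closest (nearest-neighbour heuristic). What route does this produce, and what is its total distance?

Total distance 102 km via the nearest-neighbour route DC → A4 → Y8 → J2 → X6 → J1 → C3 → W1 → DC.

At DC the remaining stops are A4 8, Y8 13, J2 17, J1 18, C3 23, X6 27, W1 28; go to A4.
At A4 the remaining stops are Y8 21, J2 25, J1 26, C3 31, W1 32, X6 35; go to Y8.
At Y8 the remaining stops are J2 4, W1 15, X6 16, C3 22, J1 25; go to J2.
At J2 the remaining stops are X6 12, W1 19, J1 21, C3 26; go to X6.
At X6 the remaining stops are J1 10, C3 15, W1 23; go to J1.
At J1 the remaining stops are C3 5, W1 13; go to C3.
At C3 the remaining stops are W1 14; go to W1.
Return W1→DC: 28.
Total = 8 + 21 + 4 + 12 + 10 + 5 + 14 + 28 = 102.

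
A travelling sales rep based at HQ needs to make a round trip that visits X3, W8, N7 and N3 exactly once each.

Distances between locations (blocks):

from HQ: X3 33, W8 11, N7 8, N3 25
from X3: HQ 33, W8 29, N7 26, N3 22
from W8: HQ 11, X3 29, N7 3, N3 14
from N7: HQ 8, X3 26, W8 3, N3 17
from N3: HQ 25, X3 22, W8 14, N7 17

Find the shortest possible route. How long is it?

80 blocks — the shortest possible round trip.

HQ → X3 → W8 → N7 → N3 → HQ: 33+29+3+17+25 = 107
HQ → X3 → W8 → N3 → N7 → HQ: 33+29+14+17+8 = 101
HQ → X3 → N7 → W8 → N3 → HQ: 33+26+3+14+25 = 101
HQ → X3 → N7 → N3 → W8 → HQ: 33+26+17+14+11 = 101
HQ → X3 → N3 → W8 → N7 → HQ: 33+22+14+3+8 = 80
HQ → X3 → N3 → N7 → W8 → HQ: 33+22+17+3+11 = 86
HQ → W8 → X3 → N7 → N3 → HQ: 11+29+26+17+25 = 108
HQ → W8 → X3 → N3 → N7 → HQ: 11+29+22+17+8 = 87
HQ → W8 → N7 → X3 → N3 → HQ: 11+3+26+22+25 = 87
HQ → W8 → N3 → X3 → N7 → HQ: 11+14+22+26+8 = 81
HQ → N7 → X3 → W8 → N3 → HQ: 8+26+29+14+25 = 102
HQ → N7 → W8 → X3 → N3 → HQ: 8+3+29+22+25 = 87
The minimum is 80.
One optimal route: HQ → X3 → N3 → W8 → N7 → HQ (or its reverse).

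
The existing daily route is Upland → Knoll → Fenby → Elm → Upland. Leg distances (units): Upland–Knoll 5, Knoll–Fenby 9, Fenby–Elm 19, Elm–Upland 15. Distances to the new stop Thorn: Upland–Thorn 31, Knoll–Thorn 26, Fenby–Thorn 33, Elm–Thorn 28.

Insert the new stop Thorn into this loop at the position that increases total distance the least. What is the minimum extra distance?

Insertion cost between consecutive stops i–j is d(i,Thorn) + d(Thorn,j) − d(i,j):
  between Upland and Knoll: 31 + 26 − 5 = 52
  between Knoll and Fenby: 26 + 33 − 9 = 50
  between Fenby and Elm: 33 + 28 − 19 = 42
  between Elm and Upland: 28 + 31 − 15 = 44
Cheapest insertion is between Fenby and Elm, adding 42.
New total = 48 + 42 = 90.

Minimum extra distance: 42, inserting Thorn between Fenby and Elm.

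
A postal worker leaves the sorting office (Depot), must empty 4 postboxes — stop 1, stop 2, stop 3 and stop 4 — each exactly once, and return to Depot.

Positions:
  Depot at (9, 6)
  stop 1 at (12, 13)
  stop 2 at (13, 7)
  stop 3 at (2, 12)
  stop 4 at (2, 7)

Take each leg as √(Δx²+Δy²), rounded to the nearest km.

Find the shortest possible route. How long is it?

Depot-stop 1-stop 2-stop 3-stop 4-Depot: 8+6+12+5+7 = 38
Depot-stop 1-stop 2-stop 4-stop 3-Depot: 8+6+11+5+9 = 39
Depot-stop 1-stop 3-stop 2-stop 4-Depot: 8+10+12+11+7 = 48
Depot-stop 1-stop 3-stop 4-stop 2-Depot: 8+10+5+11+4 = 38
Depot-stop 1-stop 4-stop 2-stop 3-Depot: 8+12+11+12+9 = 52
Depot-stop 1-stop 4-stop 3-stop 2-Depot: 8+12+5+12+4 = 41
Depot-stop 2-stop 1-stop 3-stop 4-Depot: 4+6+10+5+7 = 32
Depot-stop 2-stop 1-stop 4-stop 3-Depot: 4+6+12+5+9 = 36
Depot-stop 2-stop 3-stop 1-stop 4-Depot: 4+12+10+12+7 = 45
Depot-stop 2-stop 4-stop 1-stop 3-Depot: 4+11+12+10+9 = 46
Depot-stop 3-stop 1-stop 2-stop 4-Depot: 9+10+6+11+7 = 43
Depot-stop 3-stop 2-stop 1-stop 4-Depot: 9+12+6+12+7 = 46
The minimum is 32.
One optimal route: Depot → stop 2 → stop 1 → stop 3 → stop 4 → Depot (or its reverse).

Minimum total distance: 32 km.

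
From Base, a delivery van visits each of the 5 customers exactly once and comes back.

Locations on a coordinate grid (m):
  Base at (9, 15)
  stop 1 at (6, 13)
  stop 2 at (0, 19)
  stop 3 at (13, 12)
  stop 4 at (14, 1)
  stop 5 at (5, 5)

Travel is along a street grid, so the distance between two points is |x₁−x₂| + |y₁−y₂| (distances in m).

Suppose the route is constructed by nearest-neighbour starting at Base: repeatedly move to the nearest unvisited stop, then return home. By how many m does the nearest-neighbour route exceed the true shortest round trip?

From Base: stop 1=5, stop 3=7, stop 2=13, stop 5=14, stop 4=19 → choose stop 1 (5).
From stop 1: stop 3=8, stop 5=9, stop 2=12, stop 4=20 → choose stop 3 (8).
From stop 3: stop 4=12, stop 5=15, stop 2=20 → choose stop 4 (12).
From stop 4: stop 5=13, stop 2=32 → choose stop 5 (13).
From stop 5: stop 2=19 → choose stop 2 (19).
NN route Base → stop 1 → stop 3 → stop 4 → stop 5 → stop 2 → Base costs 70.
Optimal: Base → stop 2 → stop 1 → stop 5 → stop 4 → stop 3 → Base costs 66 (by enumerating all 60 distinct tours).
Excess = 70 − 66 = 4.

4 m longer than the optimal tour.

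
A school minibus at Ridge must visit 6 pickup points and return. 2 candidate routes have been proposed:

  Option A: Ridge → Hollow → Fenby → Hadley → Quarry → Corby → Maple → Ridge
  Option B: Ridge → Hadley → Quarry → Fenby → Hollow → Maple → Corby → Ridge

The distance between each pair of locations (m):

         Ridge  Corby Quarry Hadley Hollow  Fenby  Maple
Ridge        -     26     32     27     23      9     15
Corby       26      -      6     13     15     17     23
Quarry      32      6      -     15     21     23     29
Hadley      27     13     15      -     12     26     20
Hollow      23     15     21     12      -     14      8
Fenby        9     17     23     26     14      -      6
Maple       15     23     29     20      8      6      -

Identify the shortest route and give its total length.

Option A: 23 + 14 + 26 + 15 + 6 + 23 + 15 = 122
Option B: 27 + 15 + 23 + 14 + 8 + 23 + 26 = 136

122 m — Option A is the shortest.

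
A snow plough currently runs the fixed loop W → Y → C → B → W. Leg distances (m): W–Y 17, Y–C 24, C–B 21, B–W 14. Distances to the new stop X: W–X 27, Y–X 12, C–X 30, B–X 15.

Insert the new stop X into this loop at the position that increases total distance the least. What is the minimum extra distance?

Adding 18 m by placing X on the Y–C leg.

Insertion cost between consecutive stops i–j is d(i,X) + d(X,j) − d(i,j):
  between W and Y: 27 + 12 − 17 = 22
  between Y and C: 12 + 30 − 24 = 18
  between C and B: 30 + 15 − 21 = 24
  between B and W: 15 + 27 − 14 = 28
Cheapest insertion is between Y and C, adding 18.
New total = 76 + 18 = 94.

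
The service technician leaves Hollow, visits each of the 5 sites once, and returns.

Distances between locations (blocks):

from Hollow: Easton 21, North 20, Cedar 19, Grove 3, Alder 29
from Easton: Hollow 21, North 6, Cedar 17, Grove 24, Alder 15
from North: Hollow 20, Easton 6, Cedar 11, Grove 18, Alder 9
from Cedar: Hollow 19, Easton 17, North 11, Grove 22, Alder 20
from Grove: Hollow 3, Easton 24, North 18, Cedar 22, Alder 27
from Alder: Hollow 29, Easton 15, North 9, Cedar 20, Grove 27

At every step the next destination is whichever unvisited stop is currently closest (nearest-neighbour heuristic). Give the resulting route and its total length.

Nearest-neighbour total = 81 blocks; route Hollow → Grove → North → Easton → Alder → Cedar → Hollow.

At Hollow the remaining stops are Grove 3, Cedar 19, North 20, Easton 21, Alder 29; go to Grove.
At Grove the remaining stops are North 18, Cedar 22, Easton 24, Alder 27; go to North.
At North the remaining stops are Easton 6, Alder 9, Cedar 11; go to Easton.
At Easton the remaining stops are Alder 15, Cedar 17; go to Alder.
At Alder the remaining stops are Cedar 20; go to Cedar.
Return Cedar→Hollow: 19.
Total = 3 + 18 + 6 + 15 + 20 + 19 = 81.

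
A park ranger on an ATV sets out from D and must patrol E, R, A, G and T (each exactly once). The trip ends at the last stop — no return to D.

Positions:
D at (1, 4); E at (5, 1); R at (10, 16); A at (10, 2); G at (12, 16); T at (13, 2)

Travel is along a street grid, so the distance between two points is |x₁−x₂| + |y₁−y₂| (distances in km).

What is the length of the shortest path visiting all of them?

33 km — the minimum one-way total.

There are 5! = 120 possible orderings.
D → E → R → A → G → T: 7+20+14+16+15 = 72
D → E → R → A → T → G: 7+20+14+3+15 = 59
D → E → R → G → A → T: 7+20+2+16+3 = 48
D → E → R → G → T → A: 7+20+2+15+3 = 47
D → E → R → T → A → G: 7+20+17+3+16 = 63
D → E → R → T → G → A: 7+20+17+15+16 = 75
D → E → A → R → G → T: 7+6+14+2+15 = 44
D → E → A → R → T → G: 7+6+14+17+15 = 59
D → E → A → G → R → T: 7+6+16+2+17 = 48
D → E → A → G → T → R: 7+6+16+15+17 = 61
D → E → A → T → R → G: 7+6+3+17+2 = 35
D → E → A → T → G → R: 7+6+3+15+2 = 33
D → E → G → R → A → T: 7+22+2+14+3 = 48
D → E → G → R → T → A: 7+22+2+17+3 = 51
… (106 more)
The minimum is 33.
One shortest path: D → E → A → T → G → R.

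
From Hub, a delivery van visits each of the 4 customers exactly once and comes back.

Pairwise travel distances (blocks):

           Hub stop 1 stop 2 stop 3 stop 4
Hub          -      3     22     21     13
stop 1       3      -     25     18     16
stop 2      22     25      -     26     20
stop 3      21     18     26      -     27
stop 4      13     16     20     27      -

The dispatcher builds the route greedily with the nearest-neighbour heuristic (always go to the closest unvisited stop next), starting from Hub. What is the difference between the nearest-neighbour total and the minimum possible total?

Excess over optimum: 6 blocks.

Hub: stop 1=3, stop 4=13, stop 3=21, stop 2=22 ⇒ stop 1
stop 1: stop 4=16, stop 3=18, stop 2=25 ⇒ stop 4
stop 4: stop 2=20, stop 3=27 ⇒ stop 2
stop 2: stop 3=26 ⇒ stop 3
NN route Hub → stop 1 → stop 4 → stop 2 → stop 3 → Hub costs 86.
Optimal: Hub → stop 1 → stop 3 → stop 2 → stop 4 → Hub costs 80 (by enumerating all 12 distinct tours).
Excess = 86 − 80 = 6.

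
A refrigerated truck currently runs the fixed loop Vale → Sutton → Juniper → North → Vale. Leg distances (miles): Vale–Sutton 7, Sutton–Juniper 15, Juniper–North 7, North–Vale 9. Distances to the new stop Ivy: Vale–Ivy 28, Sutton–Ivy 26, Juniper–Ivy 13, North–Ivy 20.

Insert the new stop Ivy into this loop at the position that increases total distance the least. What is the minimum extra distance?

Insertion cost between consecutive stops i–j is d(i,Ivy) + d(Ivy,j) − d(i,j):
  between Vale and Sutton: 28 + 26 − 7 = 47
  between Sutton and Juniper: 26 + 13 − 15 = 24
  between Juniper and North: 13 + 20 − 7 = 26
  between North and Vale: 20 + 28 − 9 = 39
Cheapest insertion is between Sutton and Juniper, adding 24.
New total = 38 + 24 = 62.

Minimum extra distance: 24 miles, inserting Ivy between Sutton and Juniper.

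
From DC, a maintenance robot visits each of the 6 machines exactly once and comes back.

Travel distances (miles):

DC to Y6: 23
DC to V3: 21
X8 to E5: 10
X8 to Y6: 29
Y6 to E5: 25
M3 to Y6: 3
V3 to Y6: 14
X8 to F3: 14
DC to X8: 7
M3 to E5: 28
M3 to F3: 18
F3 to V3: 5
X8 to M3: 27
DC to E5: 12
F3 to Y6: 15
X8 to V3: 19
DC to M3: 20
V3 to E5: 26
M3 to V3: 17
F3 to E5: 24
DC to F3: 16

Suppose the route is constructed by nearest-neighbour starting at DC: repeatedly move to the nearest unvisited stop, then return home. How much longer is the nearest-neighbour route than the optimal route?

From DC: X8=7, E5=12, F3=16, M3=20, V3=21, Y6=23 → choose X8 (7).
From X8: E5=10, F3=14, V3=19, M3=27, Y6=29 → choose E5 (10).
From E5: F3=24, Y6=25, V3=26, M3=28 → choose F3 (24).
From F3: V3=5, Y6=15, M3=18 → choose V3 (5).
From V3: Y6=14, M3=17 → choose Y6 (14).
From Y6: M3=3 → choose M3 (3).
NN route DC → X8 → E5 → F3 → V3 → Y6 → M3 → DC costs 83.
Optimal: DC → M3 → Y6 → V3 → F3 → X8 → E5 → DC costs 78 (by enumerating all 360 distinct tours).
Excess = 83 − 78 = 5.

5 miles longer than the optimal tour.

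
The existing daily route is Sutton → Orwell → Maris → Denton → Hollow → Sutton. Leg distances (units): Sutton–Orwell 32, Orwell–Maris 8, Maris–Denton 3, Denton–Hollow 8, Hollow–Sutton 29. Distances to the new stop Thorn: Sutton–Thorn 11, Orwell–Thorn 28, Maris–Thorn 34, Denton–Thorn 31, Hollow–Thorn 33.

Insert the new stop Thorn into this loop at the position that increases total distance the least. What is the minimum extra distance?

Minimum extra distance: 7, inserting Thorn between Sutton and Orwell.

Insertion cost between consecutive stops i–j is d(i,Thorn) + d(Thorn,j) − d(i,j):
  between Sutton and Orwell: 11 + 28 − 32 = 7
  between Orwell and Maris: 28 + 34 − 8 = 54
  between Maris and Denton: 34 + 31 − 3 = 62
  between Denton and Hollow: 31 + 33 − 8 = 56
  between Hollow and Sutton: 33 + 11 − 29 = 15
Cheapest insertion is between Sutton and Orwell, adding 7.
New total = 80 + 7 = 87.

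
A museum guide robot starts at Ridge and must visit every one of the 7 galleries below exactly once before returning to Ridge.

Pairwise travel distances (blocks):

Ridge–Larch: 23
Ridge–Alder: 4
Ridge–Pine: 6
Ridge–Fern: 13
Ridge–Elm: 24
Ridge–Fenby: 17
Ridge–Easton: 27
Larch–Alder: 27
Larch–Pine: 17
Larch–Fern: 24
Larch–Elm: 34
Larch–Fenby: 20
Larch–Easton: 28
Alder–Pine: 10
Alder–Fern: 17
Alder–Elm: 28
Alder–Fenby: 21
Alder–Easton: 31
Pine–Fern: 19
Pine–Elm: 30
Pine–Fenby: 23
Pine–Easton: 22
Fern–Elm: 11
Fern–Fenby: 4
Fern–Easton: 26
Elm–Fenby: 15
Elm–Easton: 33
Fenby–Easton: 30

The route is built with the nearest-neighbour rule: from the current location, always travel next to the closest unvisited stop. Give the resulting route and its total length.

Total distance 126 blocks via the nearest-neighbour route Ridge → Alder → Pine → Larch → Fenby → Fern → Elm → Easton → Ridge.

At Ridge the remaining stops are Alder 4, Pine 6, Fern 13, Fenby 17, Larch 23, Elm 24, Easton 27; go to Alder.
At Alder the remaining stops are Pine 10, Fern 17, Fenby 21, Larch 27, Elm 28, Easton 31; go to Pine.
At Pine the remaining stops are Larch 17, Fern 19, Easton 22, Fenby 23, Elm 30; go to Larch.
At Larch the remaining stops are Fenby 20, Fern 24, Easton 28, Elm 34; go to Fenby.
At Fenby the remaining stops are Fern 4, Elm 15, Easton 30; go to Fern.
At Fern the remaining stops are Elm 11, Easton 26; go to Elm.
At Elm the remaining stops are Easton 33; go to Easton.
Return Easton→Ridge: 27.
Total = 4 + 10 + 17 + 20 + 4 + 11 + 33 + 27 = 126.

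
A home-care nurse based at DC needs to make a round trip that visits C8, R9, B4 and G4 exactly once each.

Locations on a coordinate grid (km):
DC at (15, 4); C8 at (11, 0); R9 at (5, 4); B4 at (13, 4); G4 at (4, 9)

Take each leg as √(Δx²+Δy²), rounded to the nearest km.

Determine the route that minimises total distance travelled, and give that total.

With 4 stops there are 4!/2 = 12 distinct round trips (a route and its reverse cost the same).
DC - C8 - R9 - B4 - G4 - DC: 6+7+8+10+12 = 43
DC - C8 - R9 - G4 - B4 - DC: 6+7+5+10+2 = 30
DC - C8 - B4 - R9 - G4 - DC: 6+4+8+5+12 = 35
DC - C8 - B4 - G4 - R9 - DC: 6+4+10+5+10 = 35
DC - C8 - G4 - R9 - B4 - DC: 6+11+5+8+2 = 32
DC - C8 - G4 - B4 - R9 - DC: 6+11+10+8+10 = 45
DC - R9 - C8 - B4 - G4 - DC: 10+7+4+10+12 = 43
DC - R9 - C8 - G4 - B4 - DC: 10+7+11+10+2 = 40
DC - R9 - B4 - C8 - G4 - DC: 10+8+4+11+12 = 45
DC - R9 - G4 - C8 - B4 - DC: 10+5+11+4+2 = 32
DC - B4 - C8 - R9 - G4 - DC: 2+4+7+5+12 = 30
DC - B4 - R9 - C8 - G4 - DC: 2+8+7+11+12 = 40
The minimum is 30.
One optimal route: DC → C8 → R9 → G4 → B4 → DC (or its reverse).

Minimum total distance: 30 km.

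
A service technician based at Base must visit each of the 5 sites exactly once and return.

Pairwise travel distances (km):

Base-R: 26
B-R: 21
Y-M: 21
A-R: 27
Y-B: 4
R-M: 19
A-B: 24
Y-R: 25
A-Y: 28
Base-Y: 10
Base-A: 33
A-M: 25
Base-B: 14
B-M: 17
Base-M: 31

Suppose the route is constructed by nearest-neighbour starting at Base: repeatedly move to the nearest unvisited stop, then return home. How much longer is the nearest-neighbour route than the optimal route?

2 km longer than the optimal tour.

Base: Y=10, B=14, R=26, M=31, A=33 ⇒ Y
Y: B=4, M=21, R=25, A=28 ⇒ B
B: M=17, R=21, A=24 ⇒ M
M: R=19, A=25 ⇒ R
R: A=27 ⇒ A
NN route Base → Y → B → M → R → A → Base costs 110.
Optimal: Base → Y → B → A → M → R → Base costs 108 (by enumerating all 60 distinct tours).
Excess = 110 − 108 = 2.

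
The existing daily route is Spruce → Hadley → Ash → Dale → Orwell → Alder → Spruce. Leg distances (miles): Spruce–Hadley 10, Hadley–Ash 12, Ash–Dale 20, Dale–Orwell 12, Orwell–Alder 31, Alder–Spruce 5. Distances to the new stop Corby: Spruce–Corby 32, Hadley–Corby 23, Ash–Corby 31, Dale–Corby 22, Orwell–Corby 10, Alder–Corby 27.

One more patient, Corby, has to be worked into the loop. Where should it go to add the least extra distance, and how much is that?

Adding 6 miles by placing Corby on the Orwell–Alder leg.

Insertion cost between consecutive stops i–j is d(i,Corby) + d(Corby,j) − d(i,j):
  between Spruce and Hadley: 32 + 23 − 10 = 45
  between Hadley and Ash: 23 + 31 − 12 = 42
  between Ash and Dale: 31 + 22 − 20 = 33
  between Dale and Orwell: 22 + 10 − 12 = 20
  between Orwell and Alder: 10 + 27 − 31 = 6
  between Alder and Spruce: 27 + 32 − 5 = 54
Cheapest insertion is between Orwell and Alder, adding 6.
New total = 90 + 6 = 96.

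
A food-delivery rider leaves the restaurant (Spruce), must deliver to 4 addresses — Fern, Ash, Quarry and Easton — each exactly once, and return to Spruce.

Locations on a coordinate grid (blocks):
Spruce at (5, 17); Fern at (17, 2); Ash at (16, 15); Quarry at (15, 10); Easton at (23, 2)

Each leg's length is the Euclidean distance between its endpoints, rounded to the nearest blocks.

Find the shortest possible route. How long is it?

Shortest round trip = 52 blocks.

Spruce→Fern→Ash→Quarry→Easton→Spruce: 19+13+5+11+23 = 71
Spruce→Fern→Ash→Easton→Quarry→Spruce: 19+13+15+11+12 = 70
Spruce→Fern→Quarry→Ash→Easton→Spruce: 19+8+5+15+23 = 70
Spruce→Fern→Quarry→Easton→Ash→Spruce: 19+8+11+15+11 = 64
Spruce→Fern→Easton→Ash→Quarry→Spruce: 19+6+15+5+12 = 57
Spruce→Fern→Easton→Quarry→Ash→Spruce: 19+6+11+5+11 = 52
Spruce→Ash→Fern→Quarry→Easton→Spruce: 11+13+8+11+23 = 66
Spruce→Ash→Fern→Easton→Quarry→Spruce: 11+13+6+11+12 = 53
Spruce→Ash→Quarry→Fern→Easton→Spruce: 11+5+8+6+23 = 53
Spruce→Ash→Easton→Fern→Quarry→Spruce: 11+15+6+8+12 = 52
Spruce→Quarry→Fern→Ash→Easton→Spruce: 12+8+13+15+23 = 71
Spruce→Quarry→Ash→Fern→Easton→Spruce: 12+5+13+6+23 = 59
The minimum is 52.
One optimal route: Spruce → Fern → Easton → Quarry → Ash → Spruce (or its reverse).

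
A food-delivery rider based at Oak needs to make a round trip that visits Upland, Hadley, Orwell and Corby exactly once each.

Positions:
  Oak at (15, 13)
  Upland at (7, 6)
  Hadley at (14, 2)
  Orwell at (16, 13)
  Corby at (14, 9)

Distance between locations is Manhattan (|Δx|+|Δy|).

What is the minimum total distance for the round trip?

Oak-Upland-Hadley-Orwell-Corby-Oak: 15+11+13+6+5 = 50
Oak-Upland-Hadley-Corby-Orwell-Oak: 15+11+7+6+1 = 40
Oak-Upland-Orwell-Hadley-Corby-Oak: 15+16+13+7+5 = 56
Oak-Upland-Orwell-Corby-Hadley-Oak: 15+16+6+7+12 = 56
Oak-Upland-Corby-Hadley-Orwell-Oak: 15+10+7+13+1 = 46
Oak-Upland-Corby-Orwell-Hadley-Oak: 15+10+6+13+12 = 56
Oak-Hadley-Upland-Orwell-Corby-Oak: 12+11+16+6+5 = 50
Oak-Hadley-Upland-Corby-Orwell-Oak: 12+11+10+6+1 = 40
Oak-Hadley-Orwell-Upland-Corby-Oak: 12+13+16+10+5 = 56
Oak-Hadley-Corby-Upland-Orwell-Oak: 12+7+10+16+1 = 46
Oak-Orwell-Upland-Hadley-Corby-Oak: 1+16+11+7+5 = 40
Oak-Orwell-Hadley-Upland-Corby-Oak: 1+13+11+10+5 = 40
The minimum is 40.
One optimal route: Oak → Upland → Hadley → Corby → Orwell → Oak (or its reverse).

40 — the shortest possible round trip.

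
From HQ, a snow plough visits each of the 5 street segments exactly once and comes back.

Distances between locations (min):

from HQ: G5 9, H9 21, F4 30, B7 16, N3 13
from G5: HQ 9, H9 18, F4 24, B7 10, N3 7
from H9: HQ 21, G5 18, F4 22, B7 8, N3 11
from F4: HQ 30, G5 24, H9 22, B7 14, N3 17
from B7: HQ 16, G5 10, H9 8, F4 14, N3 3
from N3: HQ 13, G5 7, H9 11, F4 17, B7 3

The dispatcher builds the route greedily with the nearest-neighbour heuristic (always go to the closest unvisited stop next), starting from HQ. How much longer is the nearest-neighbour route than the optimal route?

The nearest-neighbour route is 3 min longer than optimal.

HQ: G5=9, N3=13, B7=16, H9=21, F4=30 ⇒ G5
G5: N3=7, B7=10, H9=18, F4=24 ⇒ N3
N3: B7=3, H9=11, F4=17 ⇒ B7
B7: H9=8, F4=14 ⇒ H9
H9: F4=22 ⇒ F4
NN route HQ → G5 → N3 → B7 → H9 → F4 → HQ costs 79.
Optimal: HQ → G5 → N3 → F4 → B7 → H9 → HQ costs 76 (by enumerating all 60 distinct tours).
Excess = 79 − 76 = 3.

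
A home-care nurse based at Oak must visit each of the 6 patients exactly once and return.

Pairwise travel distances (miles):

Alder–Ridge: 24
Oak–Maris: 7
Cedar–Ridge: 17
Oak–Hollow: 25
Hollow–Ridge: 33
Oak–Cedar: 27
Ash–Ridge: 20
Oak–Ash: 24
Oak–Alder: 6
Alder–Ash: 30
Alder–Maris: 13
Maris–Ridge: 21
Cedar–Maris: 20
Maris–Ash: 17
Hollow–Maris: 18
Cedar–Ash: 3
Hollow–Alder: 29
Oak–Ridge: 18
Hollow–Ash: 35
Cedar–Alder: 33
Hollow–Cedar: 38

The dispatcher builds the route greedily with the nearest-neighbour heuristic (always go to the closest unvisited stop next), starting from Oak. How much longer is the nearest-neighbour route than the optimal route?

Oak: Alder=6, Maris=7, Ridge=18, Ash=24, Hollow=25, Cedar=27 ⇒ Alder
Alder: Maris=13, Ridge=24, Hollow=29, Ash=30, Cedar=33 ⇒ Maris
Maris: Ash=17, Hollow=18, Cedar=20, Ridge=21 ⇒ Ash
Ash: Cedar=3, Ridge=20, Hollow=35 ⇒ Cedar
Cedar: Ridge=17, Hollow=38 ⇒ Ridge
Ridge: Hollow=33 ⇒ Hollow
NN route Oak → Alder → Maris → Ash → Cedar → Ridge → Hollow → Oak costs 114.
Optimal: Oak → Alder → Hollow → Maris → Ash → Cedar → Ridge → Oak costs 108 (by enumerating all 360 distinct tours).
Excess = 114 − 108 = 6.

The nearest-neighbour route is 6 miles longer than optimal.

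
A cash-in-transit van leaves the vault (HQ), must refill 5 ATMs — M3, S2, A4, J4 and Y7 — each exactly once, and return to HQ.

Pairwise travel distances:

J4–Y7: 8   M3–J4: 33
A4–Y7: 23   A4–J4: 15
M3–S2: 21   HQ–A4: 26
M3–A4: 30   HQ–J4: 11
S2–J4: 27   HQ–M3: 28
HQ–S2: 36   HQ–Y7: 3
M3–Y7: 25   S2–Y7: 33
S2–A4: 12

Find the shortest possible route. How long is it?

HQ-M3-S2-A4-J4-Y7-HQ: 28+21+12+15+8+3 = 87
HQ-M3-S2-A4-Y7-J4-HQ: 28+21+12+23+8+11 = 103
HQ-M3-S2-J4-A4-Y7-HQ: 28+21+27+15+23+3 = 117
HQ-M3-S2-J4-Y7-A4-HQ: 28+21+27+8+23+26 = 133
HQ-M3-S2-Y7-A4-J4-HQ: 28+21+33+23+15+11 = 131
HQ-M3-S2-Y7-J4-A4-HQ: 28+21+33+8+15+26 = 131
HQ-M3-A4-S2-J4-Y7-HQ: 28+30+12+27+8+3 = 108
HQ-M3-A4-S2-Y7-J4-HQ: 28+30+12+33+8+11 = 122
HQ-M3-A4-J4-S2-Y7-HQ: 28+30+15+27+33+3 = 136
HQ-M3-A4-J4-Y7-S2-HQ: 28+30+15+8+33+36 = 150
HQ-M3-A4-Y7-S2-J4-HQ: 28+30+23+33+27+11 = 152
HQ-M3-A4-Y7-J4-S2-HQ: 28+30+23+8+27+36 = 152
HQ-M3-J4-S2-A4-Y7-HQ: 28+33+27+12+23+3 = 126
HQ-M3-J4-S2-Y7-A4-HQ: 28+33+27+33+23+26 = 170
… (46 more)
The minimum is 87.
One optimal route: HQ → M3 → S2 → A4 → J4 → Y7 → HQ (or its reverse).

Shortest round trip = 87.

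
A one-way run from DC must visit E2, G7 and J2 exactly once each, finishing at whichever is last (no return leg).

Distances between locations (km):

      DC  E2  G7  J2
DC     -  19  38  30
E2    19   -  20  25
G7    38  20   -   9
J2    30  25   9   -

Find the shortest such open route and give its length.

Minimum one-way distance = 48 km.

There are 3! = 6 possible orderings.
DC → E2 → G7 → J2: 19+20+9 = 48
DC → E2 → J2 → G7: 19+25+9 = 53
DC → G7 → E2 → J2: 38+20+25 = 83
DC → G7 → J2 → E2: 38+9+25 = 72
DC → J2 → E2 → G7: 30+25+20 = 75
DC → J2 → G7 → E2: 30+9+20 = 59
The minimum is 48.
One shortest path: DC → E2 → G7 → J2.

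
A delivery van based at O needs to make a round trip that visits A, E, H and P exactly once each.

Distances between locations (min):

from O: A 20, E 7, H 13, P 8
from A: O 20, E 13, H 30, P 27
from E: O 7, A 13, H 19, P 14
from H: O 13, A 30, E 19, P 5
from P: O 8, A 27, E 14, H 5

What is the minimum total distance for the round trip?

O - A - E - H - P - O: 20+13+19+5+8 = 65
O - A - E - P - H - O: 20+13+14+5+13 = 65
O - A - H - E - P - O: 20+30+19+14+8 = 91
O - A - H - P - E - O: 20+30+5+14+7 = 76
O - A - P - E - H - O: 20+27+14+19+13 = 93
O - A - P - H - E - O: 20+27+5+19+7 = 78
O - E - A - H - P - O: 7+13+30+5+8 = 63
O - E - A - P - H - O: 7+13+27+5+13 = 65
O - E - H - A - P - O: 7+19+30+27+8 = 91
O - E - P - A - H - O: 7+14+27+30+13 = 91
O - H - A - E - P - O: 13+30+13+14+8 = 78
O - H - E - A - P - O: 13+19+13+27+8 = 80
The minimum is 63.
One optimal route: O → E → A → H → P → O (or its reverse).

Minimum total distance: 63 min.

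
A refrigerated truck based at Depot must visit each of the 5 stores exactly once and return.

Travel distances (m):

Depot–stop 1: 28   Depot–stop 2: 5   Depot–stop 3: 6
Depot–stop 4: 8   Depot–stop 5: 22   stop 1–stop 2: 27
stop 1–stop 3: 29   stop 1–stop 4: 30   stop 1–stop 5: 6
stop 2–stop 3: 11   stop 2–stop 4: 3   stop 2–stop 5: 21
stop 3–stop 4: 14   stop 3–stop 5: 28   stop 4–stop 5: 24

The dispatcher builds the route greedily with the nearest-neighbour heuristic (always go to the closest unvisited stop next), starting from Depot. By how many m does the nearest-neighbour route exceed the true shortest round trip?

11 m longer than the optimal tour.

From Depot: stop 2=5, stop 3=6, stop 4=8, stop 5=22, stop 1=28 → choose stop 2 (5).
From stop 2: stop 4=3, stop 3=11, stop 5=21, stop 1=27 → choose stop 4 (3).
From stop 4: stop 3=14, stop 5=24, stop 1=30 → choose stop 3 (14).
From stop 3: stop 5=28, stop 1=29 → choose stop 5 (28).
From stop 5: stop 1=6 → choose stop 1 (6).
NN route Depot → stop 2 → stop 4 → stop 3 → stop 5 → stop 1 → Depot costs 84.
Optimal: Depot → stop 2 → stop 4 → stop 5 → stop 1 → stop 3 → Depot costs 73 (by enumerating all 60 distinct tours).
Excess = 84 − 73 = 11.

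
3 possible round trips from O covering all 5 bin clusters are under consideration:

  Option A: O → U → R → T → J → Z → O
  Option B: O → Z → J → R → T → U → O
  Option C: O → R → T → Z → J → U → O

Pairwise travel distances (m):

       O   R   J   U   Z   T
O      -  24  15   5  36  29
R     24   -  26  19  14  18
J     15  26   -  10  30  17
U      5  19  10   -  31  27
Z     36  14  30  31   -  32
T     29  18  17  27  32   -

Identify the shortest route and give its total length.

Shortest is Option C, total 119 m.

Option A: 5 + 19 + 18 + 17 + 30 + 36 = 125
Option B: 36 + 30 + 26 + 18 + 27 + 5 = 142
Option C: 24 + 18 + 32 + 30 + 10 + 5 = 119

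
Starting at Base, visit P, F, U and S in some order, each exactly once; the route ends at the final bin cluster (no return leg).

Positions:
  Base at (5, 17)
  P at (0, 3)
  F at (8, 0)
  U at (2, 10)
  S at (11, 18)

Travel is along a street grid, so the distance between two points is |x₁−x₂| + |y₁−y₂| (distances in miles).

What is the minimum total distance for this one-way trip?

Shortest open route: 44 miles.

There are 4! = 24 possible orderings.
Base - P - F - U - S: 19+11+16+17 = 63
Base - P - F - S - U: 19+11+21+17 = 68
Base - P - U - F - S: 19+9+16+21 = 65
Base - P - U - S - F: 19+9+17+21 = 66
Base - P - S - F - U: 19+26+21+16 = 82
Base - P - S - U - F: 19+26+17+16 = 78
Base - F - P - U - S: 20+11+9+17 = 57
Base - F - P - S - U: 20+11+26+17 = 74
Base - F - U - P - S: 20+16+9+26 = 71
Base - F - U - S - P: 20+16+17+26 = 79
Base - F - S - P - U: 20+21+26+9 = 76
Base - F - S - U - P: 20+21+17+9 = 67
Base - U - P - F - S: 10+9+11+21 = 51
Base - U - P - S - F: 10+9+26+21 = 66
… (10 more)
Base - S - U - P - F: 7+17+9+11 = 44  ← best
The minimum is 44.
One shortest path: Base → S → U → P → F.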